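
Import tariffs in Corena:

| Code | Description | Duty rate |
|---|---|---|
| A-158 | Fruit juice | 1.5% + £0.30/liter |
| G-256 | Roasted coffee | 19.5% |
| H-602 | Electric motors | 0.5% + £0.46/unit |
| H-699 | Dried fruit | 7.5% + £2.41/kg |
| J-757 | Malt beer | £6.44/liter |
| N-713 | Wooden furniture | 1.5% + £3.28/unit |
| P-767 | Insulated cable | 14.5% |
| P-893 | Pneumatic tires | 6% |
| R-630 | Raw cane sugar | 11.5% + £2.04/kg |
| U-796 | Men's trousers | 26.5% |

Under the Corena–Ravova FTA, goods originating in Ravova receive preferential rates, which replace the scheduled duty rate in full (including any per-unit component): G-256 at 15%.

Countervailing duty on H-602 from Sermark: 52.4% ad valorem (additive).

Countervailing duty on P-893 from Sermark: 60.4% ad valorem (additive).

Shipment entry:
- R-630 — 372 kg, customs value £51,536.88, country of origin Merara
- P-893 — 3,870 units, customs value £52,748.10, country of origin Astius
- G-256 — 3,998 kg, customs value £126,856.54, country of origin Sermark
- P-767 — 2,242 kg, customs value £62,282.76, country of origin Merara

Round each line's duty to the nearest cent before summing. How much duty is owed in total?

Line 1 (R-630, Merara, 372 kg, £51,536.88):
Base rate for R-630 is 11.5% + £2.04/kg.
Duty = £51,536.88 × 11.5% + 372 × £2.04 = £6,685.62.
Line 2 (P-893, Astius, 3,870 units, £52,748.10):
Base rate for P-893 is 6%.
The additional-duty order on P-893 targets Sermark, not Astius; it does not apply.
Duty = £52,748.10 × 6% = £3,164.89.
Line 3 (G-256, Sermark, 3,998 kg, £126,856.54):
Base rate for G-256 is 19.5%.
G-256 has an FTA preferential rate, but origin Sermark is not Ravova; base rate stands.
Duty = £126,856.54 × 19.5% = £24,737.03.
Line 4 (P-767, Merara, 2,242 kg, £62,282.76):
Base rate for P-767 is 14.5%.
Duty = £62,282.76 × 14.5% = £9,031.00.
Total = £6,685.62 + £3,164.89 + £24,737.03 + £9,031.00 = £43,618.54.

£43,618.54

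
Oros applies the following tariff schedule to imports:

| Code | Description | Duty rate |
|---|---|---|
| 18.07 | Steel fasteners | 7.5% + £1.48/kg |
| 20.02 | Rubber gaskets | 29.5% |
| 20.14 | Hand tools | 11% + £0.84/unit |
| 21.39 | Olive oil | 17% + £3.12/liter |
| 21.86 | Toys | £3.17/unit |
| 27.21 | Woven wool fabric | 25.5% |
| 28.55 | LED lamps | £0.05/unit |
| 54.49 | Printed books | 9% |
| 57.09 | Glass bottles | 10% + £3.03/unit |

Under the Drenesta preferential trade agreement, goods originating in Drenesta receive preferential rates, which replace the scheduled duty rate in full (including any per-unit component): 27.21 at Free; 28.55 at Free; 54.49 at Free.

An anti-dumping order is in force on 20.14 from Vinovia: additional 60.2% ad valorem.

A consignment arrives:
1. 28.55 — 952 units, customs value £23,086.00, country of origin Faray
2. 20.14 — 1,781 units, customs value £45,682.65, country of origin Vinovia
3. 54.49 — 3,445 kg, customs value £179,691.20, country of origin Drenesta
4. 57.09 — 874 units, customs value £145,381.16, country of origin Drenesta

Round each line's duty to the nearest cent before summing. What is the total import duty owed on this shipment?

Line 1 (28.55, Faray, 952 units, £23,086.00):
Base rate for 28.55 is £0.05/unit.
28.55 has an FTA preferential rate, but origin Faray is not Drenesta; base rate stands.
Duty = 952 × £0.05 = £47.60.
Line 2 (20.14, Vinovia, 1,781 units, £45,682.65):
Base rate for 20.14 is 11% + £0.84/unit.
Additional duty on 20.14 from Vinovia: +60.2%. Applied ad valorem rate: 11% + 60.2% = 71.2%.
Duty = £45,682.65 × 71.2% + 1,781 × £0.84 = £34,022.09.
Line 3 (54.49, Drenesta, 3,445 kg, £179,691.20):
Base rate for 54.49 is 9%.
Origin Drenesta qualifies under the Oros–Drenesta agreement and 54.49 is covered: preferential rate Free applies instead.
Duty = £179,691.20 × 0% = £0.00.
Line 4 (57.09, Drenesta, 874 units, £145,381.16):
Base rate for 57.09 is 10% + £3.03/unit.
Origin Drenesta is the FTA partner but 57.09 is not on the preference list; base rate stands.
Duty = £145,381.16 × 10% + 874 × £3.03 = £17,186.34.
Total = £47.60 + £34,022.09 + £0.00 + £17,186.34 = £51,256.03.

£51,256.03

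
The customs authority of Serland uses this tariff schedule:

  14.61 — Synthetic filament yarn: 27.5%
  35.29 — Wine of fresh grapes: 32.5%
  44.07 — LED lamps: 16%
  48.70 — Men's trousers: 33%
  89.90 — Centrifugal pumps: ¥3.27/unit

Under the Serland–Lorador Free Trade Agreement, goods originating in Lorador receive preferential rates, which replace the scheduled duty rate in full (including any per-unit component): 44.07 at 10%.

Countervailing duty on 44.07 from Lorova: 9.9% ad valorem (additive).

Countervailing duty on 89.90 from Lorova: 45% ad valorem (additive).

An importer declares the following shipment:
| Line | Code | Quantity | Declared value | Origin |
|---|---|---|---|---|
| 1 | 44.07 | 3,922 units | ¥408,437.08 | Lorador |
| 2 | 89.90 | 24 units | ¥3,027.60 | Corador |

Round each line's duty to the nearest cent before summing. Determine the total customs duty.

Line 1 (44.07, Lorador, 3,922 units, ¥408,437.08):
Base rate for 44.07 is 16%.
Origin Lorador qualifies under the Serland–Lorador agreement and 44.07 is covered: preferential rate 10% applies instead.
The additional-duty order on 44.07 targets Lorova, not Lorador; it does not apply.
Duty = ¥408,437.08 × 10% = ¥40,843.71.
Line 2 (89.90, Corador, 24 units, ¥3,027.60):
Base rate for 89.90 is ¥3.27/unit.
The additional-duty order on 89.90 targets Lorova, not Corador; it does not apply.
Duty = 24 × ¥3.27 = ¥78.48.
Total = ¥40,843.71 + ¥78.48 = ¥40,922.19.

¥40,922.19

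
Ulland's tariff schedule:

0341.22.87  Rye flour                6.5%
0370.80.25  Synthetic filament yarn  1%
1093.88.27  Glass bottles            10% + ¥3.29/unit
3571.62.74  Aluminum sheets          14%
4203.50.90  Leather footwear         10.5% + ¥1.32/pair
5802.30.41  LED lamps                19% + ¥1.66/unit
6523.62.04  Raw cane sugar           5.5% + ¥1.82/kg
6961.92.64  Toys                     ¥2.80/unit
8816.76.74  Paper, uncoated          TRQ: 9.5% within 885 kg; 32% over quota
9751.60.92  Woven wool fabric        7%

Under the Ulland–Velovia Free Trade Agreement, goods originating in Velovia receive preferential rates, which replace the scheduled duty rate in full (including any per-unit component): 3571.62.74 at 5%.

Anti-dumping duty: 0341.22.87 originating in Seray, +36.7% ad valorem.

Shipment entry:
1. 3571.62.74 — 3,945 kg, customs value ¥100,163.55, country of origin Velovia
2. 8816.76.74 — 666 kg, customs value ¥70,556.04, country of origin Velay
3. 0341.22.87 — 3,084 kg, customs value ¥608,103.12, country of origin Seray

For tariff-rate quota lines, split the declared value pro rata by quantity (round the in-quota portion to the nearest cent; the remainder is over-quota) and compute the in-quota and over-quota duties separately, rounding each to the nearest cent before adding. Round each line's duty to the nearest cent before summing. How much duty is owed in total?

¥274,411.55

Line 1 (3571.62.74, Velovia, 3,945 kg, ¥100,163.55):
Base rate for 3571.62.74 is 14%.
Origin Velovia qualifies under the Ulland–Velovia agreement and 3571.62.74 is covered: preferential rate 5% applies instead.
Duty = ¥100,163.55 × 5% = ¥5,008.18.
Line 2 (8816.76.74, Velay, 666 kg, ¥70,556.04):
Code 8816.76.74 is under a tariff-rate quota (threshold 885 kg). Quantity 666 kg is within the quota, so the in-quota rate 9.5% applies to the full value.
Duty = ¥70,556.04 × 9.5% = ¥6,702.82.
Line 3 (0341.22.87, Seray, 3,084 kg, ¥608,103.12):
Base rate for 0341.22.87 is 6.5%.
Additional duty on 0341.22.87 from Seray: +36.7%. Applied ad valorem rate: 6.5% + 36.7% = 43.2%.
Duty = ¥608,103.12 × 43.2% = ¥262,700.55.
Total = ¥5,008.18 + ¥6,702.82 + ¥262,700.55 = ¥274,411.55.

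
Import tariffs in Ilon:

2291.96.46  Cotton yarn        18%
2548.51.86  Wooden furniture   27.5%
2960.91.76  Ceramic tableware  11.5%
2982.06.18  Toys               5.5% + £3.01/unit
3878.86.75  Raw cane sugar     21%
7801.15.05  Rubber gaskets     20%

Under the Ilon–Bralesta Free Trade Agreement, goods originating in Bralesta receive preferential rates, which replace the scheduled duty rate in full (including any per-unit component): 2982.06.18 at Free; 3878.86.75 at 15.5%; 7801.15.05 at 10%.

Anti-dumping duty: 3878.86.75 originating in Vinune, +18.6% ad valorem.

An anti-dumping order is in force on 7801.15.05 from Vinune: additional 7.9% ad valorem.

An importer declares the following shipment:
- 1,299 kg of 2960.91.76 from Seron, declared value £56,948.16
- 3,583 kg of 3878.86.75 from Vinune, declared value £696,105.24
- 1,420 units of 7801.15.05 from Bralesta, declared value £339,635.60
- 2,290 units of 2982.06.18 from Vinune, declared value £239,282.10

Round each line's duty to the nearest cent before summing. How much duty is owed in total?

£336,223.70

Line 1 (2960.91.76, Seron, 1,299 kg, £56,948.16):
Base rate for 2960.91.76 is 11.5%.
Duty = £56,948.16 × 11.5% = £6,549.04.
Line 2 (3878.86.75, Vinune, 3,583 kg, £696,105.24):
Base rate for 3878.86.75 is 21%.
3878.86.75 has an FTA preferential rate, but origin Vinune is not Bralesta; base rate stands.
Additional duty on 3878.86.75 from Vinune: +18.6%. Applied ad valorem rate: 21% + 18.6% = 39.6%.
Duty = £696,105.24 × 39.6% = £275,657.68.
Line 3 (7801.15.05, Bralesta, 1,420 units, £339,635.60):
Base rate for 7801.15.05 is 20%.
Origin Bralesta qualifies under the Ilon–Bralesta agreement and 7801.15.05 is covered: preferential rate 10% applies instead.
The additional-duty order on 7801.15.05 targets Vinune, not Bralesta; it does not apply.
Duty = £339,635.60 × 10% = £33,963.56.
Line 4 (2982.06.18, Vinune, 2,290 units, £239,282.10):
Base rate for 2982.06.18 is 5.5% + £3.01/unit.
2982.06.18 has an FTA preferential rate, but origin Vinune is not Bralesta; base rate stands.
Duty = £239,282.10 × 5.5% + 2,290 × £3.01 = £20,053.42.
Total = £6,549.04 + £275,657.68 + £33,963.56 + £20,053.42 = £336,223.70.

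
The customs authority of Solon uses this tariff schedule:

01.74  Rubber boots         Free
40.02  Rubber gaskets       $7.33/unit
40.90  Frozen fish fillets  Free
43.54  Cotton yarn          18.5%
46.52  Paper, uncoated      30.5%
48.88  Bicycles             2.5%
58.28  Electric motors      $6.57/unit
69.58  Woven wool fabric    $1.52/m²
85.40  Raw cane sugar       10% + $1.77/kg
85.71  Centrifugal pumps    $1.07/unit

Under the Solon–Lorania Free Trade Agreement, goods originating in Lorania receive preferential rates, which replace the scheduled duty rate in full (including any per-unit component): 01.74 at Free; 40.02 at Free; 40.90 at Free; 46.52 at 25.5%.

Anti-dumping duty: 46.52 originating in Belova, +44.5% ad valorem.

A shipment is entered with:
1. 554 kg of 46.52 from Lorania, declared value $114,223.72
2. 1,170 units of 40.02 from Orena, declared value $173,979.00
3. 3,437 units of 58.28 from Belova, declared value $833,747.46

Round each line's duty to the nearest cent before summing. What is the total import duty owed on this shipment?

$60,284.24

Line 1 (46.52, Lorania, 554 kg, $114,223.72):
Base rate for 46.52 is 30.5%.
Origin Lorania qualifies under the Solon–Lorania agreement and 46.52 is covered: preferential rate 25.5% applies instead.
The additional-duty order on 46.52 targets Belova, not Lorania; it does not apply.
Duty = $114,223.72 × 25.5% = $29,127.05.
Line 2 (40.02, Orena, 1,170 units, $173,979.00):
Base rate for 40.02 is $7.33/unit.
40.02 has an FTA preferential rate, but origin Orena is not Lorania; base rate stands.
Duty = 1,170 × $7.33 = $8,576.10.
Line 3 (58.28, Belova, 3,437 units, $833,747.46):
Base rate for 58.28 is $6.57/unit.
Duty = 3,437 × $6.57 = $22,581.09.
Total = $29,127.05 + $8,576.10 + $22,581.09 = $60,284.24.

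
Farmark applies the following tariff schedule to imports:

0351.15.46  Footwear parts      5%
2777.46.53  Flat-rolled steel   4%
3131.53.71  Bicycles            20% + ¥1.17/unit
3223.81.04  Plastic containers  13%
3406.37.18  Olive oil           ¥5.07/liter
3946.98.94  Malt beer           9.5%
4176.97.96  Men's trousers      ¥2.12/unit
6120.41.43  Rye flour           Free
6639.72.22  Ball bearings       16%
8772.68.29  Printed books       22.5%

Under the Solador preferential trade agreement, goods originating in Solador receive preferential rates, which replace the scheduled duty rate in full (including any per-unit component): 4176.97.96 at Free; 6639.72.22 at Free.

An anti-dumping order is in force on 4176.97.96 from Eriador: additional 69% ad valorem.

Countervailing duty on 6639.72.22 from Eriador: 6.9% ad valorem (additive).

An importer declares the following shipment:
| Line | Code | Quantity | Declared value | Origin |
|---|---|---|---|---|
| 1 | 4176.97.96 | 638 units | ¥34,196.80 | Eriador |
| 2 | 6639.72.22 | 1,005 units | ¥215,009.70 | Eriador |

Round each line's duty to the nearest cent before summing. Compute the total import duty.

¥74,185.57

Line 1 (4176.97.96, Eriador, 638 units, ¥34,196.80):
Base rate for 4176.97.96 is ¥2.12/unit.
4176.97.96 has an FTA preferential rate, but origin Eriador is not Solador; base rate stands.
Additional duty on 4176.97.96 from Eriador: +69% ad valorem. Applied ad valorem rate = 69%.
Duty = ¥34,196.80 × 69% + 638 × ¥2.12 = ¥24,948.35.
Line 2 (6639.72.22, Eriador, 1,005 units, ¥215,009.70):
Base rate for 6639.72.22 is 16%.
6639.72.22 has an FTA preferential rate, but origin Eriador is not Solador; base rate stands.
Additional duty on 6639.72.22 from Eriador: +6.9%. Applied ad valorem rate: 16% + 6.9% = 22.9%.
Duty = ¥215,009.70 × 22.9% = ¥49,237.22.
Total = ¥24,948.35 + ¥49,237.22 = ¥74,185.57.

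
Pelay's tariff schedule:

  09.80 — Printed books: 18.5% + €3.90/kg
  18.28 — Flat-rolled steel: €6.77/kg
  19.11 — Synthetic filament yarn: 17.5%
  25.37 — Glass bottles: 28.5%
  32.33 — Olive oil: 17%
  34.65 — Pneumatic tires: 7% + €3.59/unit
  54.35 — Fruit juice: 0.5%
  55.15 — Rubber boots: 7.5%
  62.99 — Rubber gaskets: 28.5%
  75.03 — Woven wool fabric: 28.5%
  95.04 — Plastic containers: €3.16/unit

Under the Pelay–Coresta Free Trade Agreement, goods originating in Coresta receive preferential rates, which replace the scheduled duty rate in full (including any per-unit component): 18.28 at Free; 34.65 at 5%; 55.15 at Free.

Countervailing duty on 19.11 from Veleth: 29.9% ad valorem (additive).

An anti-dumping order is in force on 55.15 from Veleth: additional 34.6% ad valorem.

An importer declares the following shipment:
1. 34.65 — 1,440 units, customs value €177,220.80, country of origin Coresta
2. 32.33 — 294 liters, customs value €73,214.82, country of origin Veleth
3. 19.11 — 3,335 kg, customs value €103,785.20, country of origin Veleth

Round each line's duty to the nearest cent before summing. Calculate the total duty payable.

€70,501.74

Line 1 (34.65, Coresta, 1,440 units, €177,220.80):
Base rate for 34.65 is 7% + €3.59/unit.
Origin Coresta qualifies under the Pelay–Coresta agreement and 34.65 is covered: preferential rate 5% applies instead.
Duty = €177,220.80 × 5% = €8,861.04.
Line 2 (32.33, Veleth, 294 liters, €73,214.82):
Base rate for 32.33 is 17%.
Duty = €73,214.82 × 17% = €12,446.52.
Line 3 (19.11, Veleth, 3,335 kg, €103,785.20):
Base rate for 19.11 is 17.5%.
Additional duty on 19.11 from Veleth: +29.9%. Applied ad valorem rate: 17.5% + 29.9% = 47.4%.
Duty = €103,785.20 × 47.4% = €49,194.18.
Total = €8,861.04 + €12,446.52 + €49,194.18 = €70,501.74.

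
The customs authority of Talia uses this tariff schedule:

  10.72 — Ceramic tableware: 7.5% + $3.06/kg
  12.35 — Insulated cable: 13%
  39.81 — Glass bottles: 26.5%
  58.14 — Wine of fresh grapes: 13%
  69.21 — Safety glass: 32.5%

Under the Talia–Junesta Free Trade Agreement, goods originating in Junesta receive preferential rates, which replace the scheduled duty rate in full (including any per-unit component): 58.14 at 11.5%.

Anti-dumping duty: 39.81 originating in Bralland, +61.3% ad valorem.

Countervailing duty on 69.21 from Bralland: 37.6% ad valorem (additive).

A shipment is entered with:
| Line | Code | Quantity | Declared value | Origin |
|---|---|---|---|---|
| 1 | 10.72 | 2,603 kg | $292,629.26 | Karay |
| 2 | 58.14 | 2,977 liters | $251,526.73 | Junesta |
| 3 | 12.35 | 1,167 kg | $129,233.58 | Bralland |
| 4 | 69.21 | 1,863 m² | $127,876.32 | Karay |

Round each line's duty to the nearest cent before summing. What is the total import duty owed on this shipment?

$117,198.11

Line 1 (10.72, Karay, 2,603 kg, $292,629.26):
Base rate for 10.72 is 7.5% + $3.06/kg.
Duty = $292,629.26 × 7.5% + 2,603 × $3.06 = $29,912.37.
Line 2 (58.14, Junesta, 2,977 liters, $251,526.73):
Base rate for 58.14 is 13%.
Origin Junesta qualifies under the Talia–Junesta agreement and 58.14 is covered: preferential rate 11.5% applies instead.
Duty = $251,526.73 × 11.5% = $28,925.57.
Line 3 (12.35, Bralland, 1,167 kg, $129,233.58):
Base rate for 12.35 is 13%.
Duty = $129,233.58 × 13% = $16,800.37.
Line 4 (69.21, Karay, 1,863 m², $127,876.32):
Base rate for 69.21 is 32.5%.
The additional-duty order on 69.21 targets Bralland, not Karay; it does not apply.
Duty = $127,876.32 × 32.5% = $41,559.80.
Total = $29,912.37 + $28,925.57 + $16,800.37 + $41,559.80 = $117,198.11.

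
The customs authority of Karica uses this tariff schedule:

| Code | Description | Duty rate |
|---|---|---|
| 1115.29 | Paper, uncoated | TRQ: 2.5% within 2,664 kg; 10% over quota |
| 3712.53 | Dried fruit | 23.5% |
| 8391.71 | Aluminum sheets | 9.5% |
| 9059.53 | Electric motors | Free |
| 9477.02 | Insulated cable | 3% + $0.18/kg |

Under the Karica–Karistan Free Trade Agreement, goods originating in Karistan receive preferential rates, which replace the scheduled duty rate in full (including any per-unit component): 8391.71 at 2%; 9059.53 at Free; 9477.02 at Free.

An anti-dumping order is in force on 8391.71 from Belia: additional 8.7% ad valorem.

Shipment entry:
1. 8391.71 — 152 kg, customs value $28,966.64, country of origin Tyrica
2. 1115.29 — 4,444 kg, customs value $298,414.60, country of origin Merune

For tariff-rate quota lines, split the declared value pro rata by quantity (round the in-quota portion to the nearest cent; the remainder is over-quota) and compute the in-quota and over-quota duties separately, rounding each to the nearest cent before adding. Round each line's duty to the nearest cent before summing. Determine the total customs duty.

Line 1 (8391.71, Tyrica, 152 kg, $28,966.64):
Base rate for 8391.71 is 9.5%.
8391.71 has an FTA preferential rate, but origin Tyrica is not Karistan; base rate stands.
The additional-duty order on 8391.71 targets Belia, not Tyrica; it does not apply.
Duty = $28,966.64 × 9.5% = $2,751.83.
Line 2 (1115.29, Merune, 4,444 kg, $298,414.60):
Code 1115.29 is under a tariff-rate quota (threshold 2,664 kg). In-quota: 2,664 kg at 2.5%; over-quota: 1,780 kg at 10%.
Pro-rata value split: in-quota = $298,414.60 × 2,664/4,444 = $178,887.60; over-quota = $298,414.60 − $178,887.60 = $119,527.00.
In-quota duty = $178,887.60 × 2.5% = $4,472.19. Over-quota duty = $119,527.00 × 10% = $11,952.70.
Line duty = $4,472.19 + $11,952.70 = $16,424.89.
Total = $2,751.83 + $16,424.89 = $19,176.72.

$19,176.72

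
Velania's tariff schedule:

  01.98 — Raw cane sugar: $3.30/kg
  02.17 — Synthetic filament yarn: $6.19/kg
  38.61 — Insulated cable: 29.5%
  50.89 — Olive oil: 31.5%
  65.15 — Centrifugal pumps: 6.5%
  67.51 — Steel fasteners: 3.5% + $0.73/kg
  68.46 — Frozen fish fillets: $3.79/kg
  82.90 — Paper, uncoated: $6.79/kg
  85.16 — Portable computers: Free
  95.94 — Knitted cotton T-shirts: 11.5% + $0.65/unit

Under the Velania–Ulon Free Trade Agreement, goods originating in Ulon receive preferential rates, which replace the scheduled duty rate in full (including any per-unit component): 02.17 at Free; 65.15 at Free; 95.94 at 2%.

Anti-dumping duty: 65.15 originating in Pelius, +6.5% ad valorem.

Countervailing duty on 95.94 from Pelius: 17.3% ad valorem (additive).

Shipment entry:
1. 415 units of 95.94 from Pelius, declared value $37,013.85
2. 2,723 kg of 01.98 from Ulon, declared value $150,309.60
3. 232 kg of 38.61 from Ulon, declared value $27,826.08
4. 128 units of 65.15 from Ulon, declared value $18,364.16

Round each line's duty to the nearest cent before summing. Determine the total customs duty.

$28,124.33

Line 1 (95.94, Pelius, 415 units, $37,013.85):
Base rate for 95.94 is 11.5% + $0.65/unit.
95.94 has an FTA preferential rate, but origin Pelius is not Ulon; base rate stands.
Additional duty on 95.94 from Pelius: +17.3%. Applied ad valorem rate: 11.5% + 17.3% = 28.8%.
Duty = $37,013.85 × 28.8% + 415 × $0.65 = $10,929.74.
Line 2 (01.98, Ulon, 2,723 kg, $150,309.60):
Base rate for 01.98 is $3.30/kg.
Origin Ulon is the FTA partner but 01.98 is not on the preference list; base rate stands.
Duty = 2,723 × $3.30 = $8,985.90.
Line 3 (38.61, Ulon, 232 kg, $27,826.08):
Base rate for 38.61 is 29.5%.
Origin Ulon is the FTA partner but 38.61 is not on the preference list; base rate stands.
Duty = $27,826.08 × 29.5% = $8,208.69.
Line 4 (65.15, Ulon, 128 units, $18,364.16):
Base rate for 65.15 is 6.5%.
Origin Ulon qualifies under the Velania–Ulon agreement and 65.15 is covered: preferential rate Free applies instead.
The additional-duty order on 65.15 targets Pelius, not Ulon; it does not apply.
Duty = $18,364.16 × 0% = $0.00.
Total = $10,929.74 + $8,985.90 + $8,208.69 + $0.00 = $28,124.33.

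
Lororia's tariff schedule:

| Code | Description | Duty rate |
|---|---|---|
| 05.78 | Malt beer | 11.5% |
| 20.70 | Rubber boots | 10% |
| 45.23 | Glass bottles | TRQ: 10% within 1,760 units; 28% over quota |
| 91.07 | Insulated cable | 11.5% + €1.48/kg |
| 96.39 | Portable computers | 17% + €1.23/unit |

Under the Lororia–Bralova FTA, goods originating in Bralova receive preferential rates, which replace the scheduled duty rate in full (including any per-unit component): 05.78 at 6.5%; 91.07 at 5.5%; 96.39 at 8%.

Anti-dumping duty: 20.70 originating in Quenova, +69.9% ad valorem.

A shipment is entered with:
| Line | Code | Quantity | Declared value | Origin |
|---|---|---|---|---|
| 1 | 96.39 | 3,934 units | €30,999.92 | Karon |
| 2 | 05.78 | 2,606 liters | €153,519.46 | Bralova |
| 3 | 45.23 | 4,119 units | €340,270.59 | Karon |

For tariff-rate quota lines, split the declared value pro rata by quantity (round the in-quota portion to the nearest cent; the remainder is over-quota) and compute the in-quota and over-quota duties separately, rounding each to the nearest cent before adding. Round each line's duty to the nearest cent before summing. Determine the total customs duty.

€89,192.49

Line 1 (96.39, Karon, 3,934 units, €30,999.92):
Base rate for 96.39 is 17% + €1.23/unit.
96.39 has an FTA preferential rate, but origin Karon is not Bralova; base rate stands.
Duty = €30,999.92 × 17% + 3,934 × €1.23 = €10,108.81.
Line 2 (05.78, Bralova, 2,606 liters, €153,519.46):
Base rate for 05.78 is 11.5%.
Origin Bralova qualifies under the Lororia–Bralova agreement and 05.78 is covered: preferential rate 6.5% applies instead.
Duty = €153,519.46 × 6.5% = €9,978.76.
Line 3 (45.23, Karon, 4,119 units, €340,270.59):
Code 45.23 is under a tariff-rate quota (threshold 1,760 units). In-quota: 1,760 units at 10%; over-quota: 2,359 units at 28%.
Pro-rata value split: in-quota = €340,270.59 × 1,760/4,119 = €145,393.60; over-quota = €340,270.59 − €145,393.60 = €194,876.99.
In-quota duty = €145,393.60 × 10% = €14,539.36. Over-quota duty = €194,876.99 × 28% = €54,565.56.
Line duty = €14,539.36 + €54,565.56 = €69,104.92.
Total = €10,108.81 + €9,978.76 + €69,104.92 = €89,192.49.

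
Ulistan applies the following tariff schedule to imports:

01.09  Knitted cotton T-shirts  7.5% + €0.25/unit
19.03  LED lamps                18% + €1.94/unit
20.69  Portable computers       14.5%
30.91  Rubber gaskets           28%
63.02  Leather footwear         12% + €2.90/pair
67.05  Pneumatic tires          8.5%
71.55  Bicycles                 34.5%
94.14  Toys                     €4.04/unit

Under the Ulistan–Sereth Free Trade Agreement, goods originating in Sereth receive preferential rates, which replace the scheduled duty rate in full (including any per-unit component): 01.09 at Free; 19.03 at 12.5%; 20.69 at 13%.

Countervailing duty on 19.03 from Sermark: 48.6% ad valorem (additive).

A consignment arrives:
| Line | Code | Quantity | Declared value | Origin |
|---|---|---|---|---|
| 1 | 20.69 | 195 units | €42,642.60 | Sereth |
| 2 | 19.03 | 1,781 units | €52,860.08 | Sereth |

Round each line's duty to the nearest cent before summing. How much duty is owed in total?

€12,151.05

Line 1 (20.69, Sereth, 195 units, €42,642.60):
Base rate for 20.69 is 14.5%.
Origin Sereth qualifies under the Ulistan–Sereth agreement and 20.69 is covered: preferential rate 13% applies instead.
Duty = €42,642.60 × 13% = €5,543.54.
Line 2 (19.03, Sereth, 1,781 units, €52,860.08):
Base rate for 19.03 is 18% + €1.94/unit.
Origin Sereth qualifies under the Ulistan–Sereth agreement and 19.03 is covered: preferential rate 12.5% applies instead.
The additional-duty order on 19.03 targets Sermark, not Sereth; it does not apply.
Duty = €52,860.08 × 12.5% = €6,607.51.
Total = €5,543.54 + €6,607.51 = €12,151.05.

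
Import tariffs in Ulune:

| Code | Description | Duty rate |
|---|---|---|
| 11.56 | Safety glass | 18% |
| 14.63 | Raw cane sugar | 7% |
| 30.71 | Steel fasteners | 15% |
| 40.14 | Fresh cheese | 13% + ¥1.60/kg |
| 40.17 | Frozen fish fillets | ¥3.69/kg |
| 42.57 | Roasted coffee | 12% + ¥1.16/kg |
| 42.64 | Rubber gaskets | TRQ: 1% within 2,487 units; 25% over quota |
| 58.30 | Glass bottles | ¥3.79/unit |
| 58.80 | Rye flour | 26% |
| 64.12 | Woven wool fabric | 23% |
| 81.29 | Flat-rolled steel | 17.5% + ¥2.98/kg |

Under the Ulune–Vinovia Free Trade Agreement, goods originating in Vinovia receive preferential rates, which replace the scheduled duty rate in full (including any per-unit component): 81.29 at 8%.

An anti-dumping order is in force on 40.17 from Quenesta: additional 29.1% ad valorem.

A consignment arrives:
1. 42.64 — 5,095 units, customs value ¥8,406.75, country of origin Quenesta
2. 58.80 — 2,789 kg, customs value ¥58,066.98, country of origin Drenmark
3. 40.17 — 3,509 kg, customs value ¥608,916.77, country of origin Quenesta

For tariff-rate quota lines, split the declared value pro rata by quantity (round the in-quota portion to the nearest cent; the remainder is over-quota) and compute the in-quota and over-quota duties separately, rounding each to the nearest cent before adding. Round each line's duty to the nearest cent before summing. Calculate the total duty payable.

Line 1 (42.64, Quenesta, 5,095 units, ¥8,406.75):
Code 42.64 is under a tariff-rate quota (threshold 2,487 units). In-quota: 2,487 units at 1%; over-quota: 2,608 units at 25%.
Pro-rata value split: in-quota = ¥8,406.75 × 2,487/5,095 = ¥4,103.55; over-quota = ¥8,406.75 − ¥4,103.55 = ¥4,303.20.
In-quota duty = ¥4,103.55 × 1% = ¥41.04. Over-quota duty = ¥4,303.20 × 25% = ¥1,075.80.
Line duty = ¥41.04 + ¥1,075.80 = ¥1,116.84.
Line 2 (58.80, Drenmark, 2,789 kg, ¥58,066.98):
Base rate for 58.80 is 26%.
Duty = ¥58,066.98 × 26% = ¥15,097.41.
Line 3 (40.17, Quenesta, 3,509 kg, ¥608,916.77):
Base rate for 40.17 is ¥3.69/kg.
Additional duty on 40.17 from Quenesta: +29.1% ad valorem. Applied ad valorem rate = 29.1%.
Duty = ¥608,916.77 × 29.1% + 3,509 × ¥3.69 = ¥190,142.99.
Total = ¥1,116.84 + ¥15,097.41 + ¥190,142.99 = ¥206,357.24.

¥206,357.24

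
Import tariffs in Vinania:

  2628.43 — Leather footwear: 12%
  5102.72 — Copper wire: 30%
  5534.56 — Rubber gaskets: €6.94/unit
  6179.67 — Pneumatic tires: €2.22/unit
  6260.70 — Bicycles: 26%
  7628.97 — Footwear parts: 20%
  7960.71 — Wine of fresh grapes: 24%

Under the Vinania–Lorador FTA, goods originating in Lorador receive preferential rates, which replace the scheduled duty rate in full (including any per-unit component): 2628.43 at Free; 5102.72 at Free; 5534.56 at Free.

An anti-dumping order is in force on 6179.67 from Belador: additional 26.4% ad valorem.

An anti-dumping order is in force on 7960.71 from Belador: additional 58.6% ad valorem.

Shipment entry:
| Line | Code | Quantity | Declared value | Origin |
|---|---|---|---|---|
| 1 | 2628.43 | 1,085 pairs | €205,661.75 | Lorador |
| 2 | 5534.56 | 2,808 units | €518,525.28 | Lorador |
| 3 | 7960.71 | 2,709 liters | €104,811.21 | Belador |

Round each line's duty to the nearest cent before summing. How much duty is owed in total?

Line 1 (2628.43, Lorador, 1,085 pairs, €205,661.75):
Base rate for 2628.43 is 12%.
Origin Lorador qualifies under the Vinania–Lorador agreement and 2628.43 is covered: preferential rate Free applies instead.
Duty = €205,661.75 × 0% = €0.00.
Line 2 (5534.56, Lorador, 2,808 units, €518,525.28):
Base rate for 5534.56 is €6.94/unit.
Origin Lorador qualifies under the Vinania–Lorador agreement and 5534.56 is covered: preferential rate Free applies instead.
Duty = €518,525.28 × 0% = €0.00.
Line 3 (7960.71, Belador, 2,709 liters, €104,811.21):
Base rate for 7960.71 is 24%.
Additional duty on 7960.71 from Belador: +58.6%. Applied ad valorem rate: 24% + 58.6% = 82.6%.
Duty = €104,811.21 × 82.6% = €86,574.06.
Total = €0.00 + €0.00 + €86,574.06 = €86,574.06.

€86,574.06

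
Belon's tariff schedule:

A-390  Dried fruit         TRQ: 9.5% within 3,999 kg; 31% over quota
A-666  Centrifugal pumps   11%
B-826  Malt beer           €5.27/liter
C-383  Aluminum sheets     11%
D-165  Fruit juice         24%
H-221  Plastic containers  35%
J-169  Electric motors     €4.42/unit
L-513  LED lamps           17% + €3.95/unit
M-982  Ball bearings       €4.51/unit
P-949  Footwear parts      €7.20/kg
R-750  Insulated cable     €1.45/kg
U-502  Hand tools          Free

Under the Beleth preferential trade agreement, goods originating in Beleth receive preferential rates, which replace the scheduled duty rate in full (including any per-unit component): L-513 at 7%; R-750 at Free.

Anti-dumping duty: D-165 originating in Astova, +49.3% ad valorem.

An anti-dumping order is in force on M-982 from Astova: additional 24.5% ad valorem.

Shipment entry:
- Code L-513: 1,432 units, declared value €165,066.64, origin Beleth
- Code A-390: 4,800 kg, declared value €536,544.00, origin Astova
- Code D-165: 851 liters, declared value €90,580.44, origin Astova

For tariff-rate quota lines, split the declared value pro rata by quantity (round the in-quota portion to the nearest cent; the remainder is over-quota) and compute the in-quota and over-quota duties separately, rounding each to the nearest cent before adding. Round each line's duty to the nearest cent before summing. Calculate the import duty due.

€148,171.99

Line 1 (L-513, Beleth, 1,432 units, €165,066.64):
Base rate for L-513 is 17% + €3.95/unit.
Origin Beleth qualifies under the Belon–Beleth agreement and L-513 is covered: preferential rate 7% applies instead.
Duty = €165,066.64 × 7% = €11,554.66.
Line 2 (A-390, Astova, 4,800 kg, €536,544.00):
Code A-390 is under a tariff-rate quota (threshold 3,999 kg). In-quota: 3,999 kg at 9.5%; over-quota: 801 kg at 31%.
Pro-rata value split: in-quota = €536,544.00 × 3,999/4,800 = €447,008.22; over-quota = €536,544.00 − €447,008.22 = €89,535.78.
In-quota duty = €447,008.22 × 9.5% = €42,465.78. Over-quota duty = €89,535.78 × 31% = €27,756.09.
Line duty = €42,465.78 + €27,756.09 = €70,221.87.
Line 3 (D-165, Astova, 851 liters, €90,580.44):
Base rate for D-165 is 24%.
Additional duty on D-165 from Astova: +49.3%. Applied ad valorem rate: 24% + 49.3% = 73.3%.
Duty = €90,580.44 × 73.3% = €66,395.46.
Total = €11,554.66 + €70,221.87 + €66,395.46 = €148,171.99.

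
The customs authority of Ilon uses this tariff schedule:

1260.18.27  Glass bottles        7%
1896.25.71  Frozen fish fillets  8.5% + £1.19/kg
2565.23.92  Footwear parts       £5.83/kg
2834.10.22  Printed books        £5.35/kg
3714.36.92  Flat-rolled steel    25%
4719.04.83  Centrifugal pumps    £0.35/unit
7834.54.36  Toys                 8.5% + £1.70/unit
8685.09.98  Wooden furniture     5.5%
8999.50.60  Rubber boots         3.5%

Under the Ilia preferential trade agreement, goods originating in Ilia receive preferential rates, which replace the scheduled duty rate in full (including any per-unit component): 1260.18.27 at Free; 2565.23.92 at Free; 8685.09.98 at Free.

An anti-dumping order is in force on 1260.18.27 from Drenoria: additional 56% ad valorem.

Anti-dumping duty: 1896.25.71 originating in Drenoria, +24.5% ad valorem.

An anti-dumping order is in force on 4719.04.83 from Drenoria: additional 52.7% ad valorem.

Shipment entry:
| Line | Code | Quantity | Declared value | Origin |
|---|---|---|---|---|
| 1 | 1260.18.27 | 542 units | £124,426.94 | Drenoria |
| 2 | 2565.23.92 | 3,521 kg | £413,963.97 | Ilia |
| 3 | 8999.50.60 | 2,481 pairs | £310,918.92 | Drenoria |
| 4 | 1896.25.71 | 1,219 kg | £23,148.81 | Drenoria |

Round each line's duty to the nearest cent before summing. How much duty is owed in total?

£98,360.85

Line 1 (1260.18.27, Drenoria, 542 units, £124,426.94):
Base rate for 1260.18.27 is 7%.
1260.18.27 has an FTA preferential rate, but origin Drenoria is not Ilia; base rate stands.
Additional duty on 1260.18.27 from Drenoria: +56%. Applied ad valorem rate: 7% + 56% = 63%.
Duty = £124,426.94 × 63% = £78,388.97.
Line 2 (2565.23.92, Ilia, 3,521 kg, £413,963.97):
Base rate for 2565.23.92 is £5.83/kg.
Origin Ilia qualifies under the Ilon–Ilia agreement and 2565.23.92 is covered: preferential rate Free applies instead.
Duty = £413,963.97 × 0% = £0.00.
Line 3 (8999.50.60, Drenoria, 2,481 pairs, £310,918.92):
Base rate for 8999.50.60 is 3.5%.
Duty = £310,918.92 × 3.5% = £10,882.16.
Line 4 (1896.25.71, Drenoria, 1,219 kg, £23,148.81):
Base rate for 1896.25.71 is 8.5% + £1.19/kg.
Additional duty on 1896.25.71 from Drenoria: +24.5%. Applied ad valorem rate: 8.5% + 24.5% = 33%.
Duty = £23,148.81 × 33% + 1,219 × £1.19 = £9,089.72.
Total = £78,388.97 + £0.00 + £10,882.16 + £9,089.72 = £98,360.85.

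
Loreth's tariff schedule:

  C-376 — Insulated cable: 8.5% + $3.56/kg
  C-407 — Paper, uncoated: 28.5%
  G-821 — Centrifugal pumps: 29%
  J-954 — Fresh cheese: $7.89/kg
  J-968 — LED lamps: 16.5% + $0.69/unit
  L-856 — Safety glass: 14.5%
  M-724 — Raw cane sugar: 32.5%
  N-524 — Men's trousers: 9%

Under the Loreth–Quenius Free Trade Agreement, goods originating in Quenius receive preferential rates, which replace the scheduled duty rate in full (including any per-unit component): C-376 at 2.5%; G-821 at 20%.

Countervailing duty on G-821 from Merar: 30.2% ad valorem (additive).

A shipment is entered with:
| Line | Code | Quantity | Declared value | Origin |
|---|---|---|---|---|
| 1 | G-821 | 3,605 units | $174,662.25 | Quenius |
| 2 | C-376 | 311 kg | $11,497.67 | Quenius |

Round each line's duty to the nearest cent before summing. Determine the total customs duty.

$35,219.89

Line 1 (G-821, Quenius, 3,605 units, $174,662.25):
Base rate for G-821 is 29%.
Origin Quenius qualifies under the Loreth–Quenius agreement and G-821 is covered: preferential rate 20% applies instead.
The additional-duty order on G-821 targets Merar, not Quenius; it does not apply.
Duty = $174,662.25 × 20% = $34,932.45.
Line 2 (C-376, Quenius, 311 kg, $11,497.67):
Base rate for C-376 is 8.5% + $3.56/kg.
Origin Quenius qualifies under the Loreth–Quenius agreement and C-376 is covered: preferential rate 2.5% applies instead.
Duty = $11,497.67 × 2.5% = $287.44.
Total = $34,932.45 + $287.44 = $35,219.89.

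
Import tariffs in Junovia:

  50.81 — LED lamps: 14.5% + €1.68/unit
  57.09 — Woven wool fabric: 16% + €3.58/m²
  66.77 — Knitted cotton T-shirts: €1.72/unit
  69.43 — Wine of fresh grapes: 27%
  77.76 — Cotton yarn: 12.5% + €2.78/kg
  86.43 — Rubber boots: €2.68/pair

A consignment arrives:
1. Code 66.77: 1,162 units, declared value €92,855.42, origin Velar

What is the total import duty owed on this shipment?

Line 1 (66.77, Velar, 1,162 units, €92,855.42):
Base rate for 66.77 is €1.72/unit.
Duty = 1,162 × €1.72 = €1,998.64.

€1,998.64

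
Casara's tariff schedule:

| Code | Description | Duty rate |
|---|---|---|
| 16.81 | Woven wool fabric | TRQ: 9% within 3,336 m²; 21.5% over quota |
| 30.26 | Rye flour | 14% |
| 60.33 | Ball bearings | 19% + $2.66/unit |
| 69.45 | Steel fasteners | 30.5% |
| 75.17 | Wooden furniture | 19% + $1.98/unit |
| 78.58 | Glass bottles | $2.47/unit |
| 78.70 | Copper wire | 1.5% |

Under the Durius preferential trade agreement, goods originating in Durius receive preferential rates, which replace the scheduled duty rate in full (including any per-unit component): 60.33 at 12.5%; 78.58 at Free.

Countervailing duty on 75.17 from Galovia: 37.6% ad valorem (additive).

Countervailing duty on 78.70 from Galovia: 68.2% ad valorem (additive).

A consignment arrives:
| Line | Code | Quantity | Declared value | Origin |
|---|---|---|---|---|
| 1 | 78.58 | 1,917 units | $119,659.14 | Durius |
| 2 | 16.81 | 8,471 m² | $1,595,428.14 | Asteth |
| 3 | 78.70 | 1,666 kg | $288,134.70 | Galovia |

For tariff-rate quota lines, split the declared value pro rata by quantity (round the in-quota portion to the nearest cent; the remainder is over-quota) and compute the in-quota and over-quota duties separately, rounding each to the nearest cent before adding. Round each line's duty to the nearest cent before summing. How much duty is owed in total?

Line 1 (78.58, Durius, 1,917 units, $119,659.14):
Base rate for 78.58 is $2.47/unit.
Origin Durius qualifies under the Casara–Durius agreement and 78.58 is covered: preferential rate Free applies instead.
Duty = $119,659.14 × 0% = $0.00.
Line 2 (16.81, Asteth, 8,471 m², $1,595,428.14):
Code 16.81 is under a tariff-rate quota (threshold 3,336 m²). In-quota: 3,336 m² at 9%; over-quota: 5,135 m² at 21.5%.
Pro-rata value split: in-quota = $1,595,428.14 × 3,336/8,471 = $628,302.24; over-quota = $1,595,428.14 − $628,302.24 = $967,125.90.
In-quota duty = $628,302.24 × 9% = $56,547.20. Over-quota duty = $967,125.90 × 21.5% = $207,932.07.
Line duty = $56,547.20 + $207,932.07 = $264,479.27.
Line 3 (78.70, Galovia, 1,666 kg, $288,134.70):
Base rate for 78.70 is 1.5%.
Additional duty on 78.70 from Galovia: +68.2%. Applied ad valorem rate: 1.5% + 68.2% = 69.7%.
Duty = $288,134.70 × 69.7% = $200,829.89.
Total = $0.00 + $264,479.27 + $200,829.89 = $465,309.16.

$465,309.16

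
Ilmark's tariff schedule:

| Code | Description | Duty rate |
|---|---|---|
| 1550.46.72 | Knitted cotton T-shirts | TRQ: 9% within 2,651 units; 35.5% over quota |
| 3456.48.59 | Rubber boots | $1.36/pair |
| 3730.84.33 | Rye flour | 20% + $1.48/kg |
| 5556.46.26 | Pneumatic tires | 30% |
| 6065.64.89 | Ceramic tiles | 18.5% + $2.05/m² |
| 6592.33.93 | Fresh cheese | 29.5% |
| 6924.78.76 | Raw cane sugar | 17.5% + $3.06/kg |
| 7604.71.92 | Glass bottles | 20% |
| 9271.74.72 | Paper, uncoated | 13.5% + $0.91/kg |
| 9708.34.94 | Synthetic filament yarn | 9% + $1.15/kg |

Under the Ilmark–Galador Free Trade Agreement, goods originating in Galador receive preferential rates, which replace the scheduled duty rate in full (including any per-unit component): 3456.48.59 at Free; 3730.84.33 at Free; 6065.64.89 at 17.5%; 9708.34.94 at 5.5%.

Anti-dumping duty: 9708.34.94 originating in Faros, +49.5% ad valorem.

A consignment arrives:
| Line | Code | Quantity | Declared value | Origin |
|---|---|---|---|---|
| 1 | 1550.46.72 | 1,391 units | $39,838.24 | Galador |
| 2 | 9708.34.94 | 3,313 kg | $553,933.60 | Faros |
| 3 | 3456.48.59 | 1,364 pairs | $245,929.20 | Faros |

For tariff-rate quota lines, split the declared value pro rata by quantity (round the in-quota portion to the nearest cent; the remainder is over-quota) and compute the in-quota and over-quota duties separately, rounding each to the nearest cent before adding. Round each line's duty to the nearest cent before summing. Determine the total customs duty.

$333,301.59

Line 1 (1550.46.72, Galador, 1,391 units, $39,838.24):
Code 1550.46.72 is under a tariff-rate quota (threshold 2,651 units). Quantity 1,391 units is within the quota, so the in-quota rate 9% applies to the full value.
Duty = $39,838.24 × 9% = $3,585.44.
Line 2 (9708.34.94, Faros, 3,313 kg, $553,933.60):
Base rate for 9708.34.94 is 9% + $1.15/kg.
9708.34.94 has an FTA preferential rate, but origin Faros is not Galador; base rate stands.
Additional duty on 9708.34.94 from Faros: +49.5%. Applied ad valorem rate: 9% + 49.5% = 58.5%.
Duty = $553,933.60 × 58.5% + 3,313 × $1.15 = $327,861.11.
Line 3 (3456.48.59, Faros, 1,364 pairs, $245,929.20):
Base rate for 3456.48.59 is $1.36/pair.
3456.48.59 has an FTA preferential rate, but origin Faros is not Galador; base rate stands.
Duty = 1,364 × $1.36 = $1,855.04.
Total = $3,585.44 + $327,861.11 + $1,855.04 = $333,301.59.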